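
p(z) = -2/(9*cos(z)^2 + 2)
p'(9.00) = 0.15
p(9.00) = -0.21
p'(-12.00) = -0.23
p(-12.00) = -0.24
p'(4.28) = -1.07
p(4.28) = -0.56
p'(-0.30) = 0.10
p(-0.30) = -0.20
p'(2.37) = 0.41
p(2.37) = -0.30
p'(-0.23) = 0.07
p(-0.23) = -0.19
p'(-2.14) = -0.77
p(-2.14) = -0.43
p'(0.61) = -0.26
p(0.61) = -0.25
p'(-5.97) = -0.10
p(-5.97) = -0.20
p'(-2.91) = -0.07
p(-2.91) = -0.19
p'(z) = -36*sin(z)*cos(z)/(9*cos(z)^2 + 2)^2 = -72*sin(2*z)/(9*cos(2*z) + 13)^2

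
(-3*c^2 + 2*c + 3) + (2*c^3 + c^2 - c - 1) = 2*c^3 - 2*c^2 + c + 2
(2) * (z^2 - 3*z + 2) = 2*z^2 - 6*z + 4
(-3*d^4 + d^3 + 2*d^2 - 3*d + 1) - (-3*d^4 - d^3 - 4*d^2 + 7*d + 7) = 2*d^3 + 6*d^2 - 10*d - 6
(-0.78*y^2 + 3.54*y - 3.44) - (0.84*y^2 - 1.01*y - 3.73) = -1.62*y^2 + 4.55*y + 0.29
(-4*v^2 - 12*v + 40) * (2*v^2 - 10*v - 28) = -8*v^4 + 16*v^3 + 312*v^2 - 64*v - 1120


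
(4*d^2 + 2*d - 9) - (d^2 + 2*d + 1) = 3*d^2 - 10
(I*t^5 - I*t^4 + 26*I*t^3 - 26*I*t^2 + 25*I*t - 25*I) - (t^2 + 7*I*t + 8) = I*t^5 - I*t^4 + 26*I*t^3 - t^2 - 26*I*t^2 + 18*I*t - 8 - 25*I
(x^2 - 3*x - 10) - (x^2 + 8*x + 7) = -11*x - 17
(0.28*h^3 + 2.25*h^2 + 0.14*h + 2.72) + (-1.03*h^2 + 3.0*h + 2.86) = 0.28*h^3 + 1.22*h^2 + 3.14*h + 5.58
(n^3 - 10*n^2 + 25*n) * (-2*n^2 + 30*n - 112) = -2*n^5 + 50*n^4 - 462*n^3 + 1870*n^2 - 2800*n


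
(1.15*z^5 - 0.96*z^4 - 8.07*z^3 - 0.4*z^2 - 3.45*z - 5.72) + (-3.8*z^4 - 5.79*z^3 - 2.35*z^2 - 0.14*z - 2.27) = 1.15*z^5 - 4.76*z^4 - 13.86*z^3 - 2.75*z^2 - 3.59*z - 7.99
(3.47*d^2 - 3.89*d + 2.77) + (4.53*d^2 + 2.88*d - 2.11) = 8.0*d^2 - 1.01*d + 0.66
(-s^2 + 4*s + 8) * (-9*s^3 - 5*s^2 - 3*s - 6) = 9*s^5 - 31*s^4 - 89*s^3 - 46*s^2 - 48*s - 48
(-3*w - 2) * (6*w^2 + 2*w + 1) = -18*w^3 - 18*w^2 - 7*w - 2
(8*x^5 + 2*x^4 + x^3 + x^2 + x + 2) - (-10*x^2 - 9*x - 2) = 8*x^5 + 2*x^4 + x^3 + 11*x^2 + 10*x + 4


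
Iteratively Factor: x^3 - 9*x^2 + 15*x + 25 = (x + 1)*(x^2 - 10*x + 25) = (x - 5)*(x + 1)*(x - 5)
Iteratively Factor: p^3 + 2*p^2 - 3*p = (p - 1)*(p^2 + 3*p) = (p - 1)*(p + 3)*(p)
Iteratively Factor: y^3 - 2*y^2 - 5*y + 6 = (y + 2)*(y^2 - 4*y + 3) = (y - 3)*(y + 2)*(y - 1)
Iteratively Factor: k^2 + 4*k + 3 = (k + 3)*(k + 1)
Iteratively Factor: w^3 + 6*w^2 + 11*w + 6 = (w + 2)*(w^2 + 4*w + 3) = (w + 1)*(w + 2)*(w + 3)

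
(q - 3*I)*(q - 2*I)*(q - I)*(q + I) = q^4 - 5*I*q^3 - 5*q^2 - 5*I*q - 6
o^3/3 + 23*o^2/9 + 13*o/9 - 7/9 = (o/3 + 1/3)*(o - 1/3)*(o + 7)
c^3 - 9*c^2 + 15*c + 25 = (c - 5)^2*(c + 1)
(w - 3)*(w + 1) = w^2 - 2*w - 3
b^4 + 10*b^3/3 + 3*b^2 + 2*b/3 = b*(b + 1/3)*(b + 1)*(b + 2)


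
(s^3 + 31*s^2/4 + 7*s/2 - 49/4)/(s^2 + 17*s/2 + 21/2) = (4*s^2 + 3*s - 7)/(2*(2*s + 3))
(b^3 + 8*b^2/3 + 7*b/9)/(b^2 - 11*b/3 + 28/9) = b*(9*b^2 + 24*b + 7)/(9*b^2 - 33*b + 28)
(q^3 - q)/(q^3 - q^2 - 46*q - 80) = (q^3 - q)/(q^3 - q^2 - 46*q - 80)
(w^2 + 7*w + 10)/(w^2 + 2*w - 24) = (w^2 + 7*w + 10)/(w^2 + 2*w - 24)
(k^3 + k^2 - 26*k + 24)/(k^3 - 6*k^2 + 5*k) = (k^2 + 2*k - 24)/(k*(k - 5))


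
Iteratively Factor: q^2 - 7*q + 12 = (q - 4)*(q - 3)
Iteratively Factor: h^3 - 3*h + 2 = (h + 2)*(h^2 - 2*h + 1) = (h - 1)*(h + 2)*(h - 1)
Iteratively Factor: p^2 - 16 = (p + 4)*(p - 4)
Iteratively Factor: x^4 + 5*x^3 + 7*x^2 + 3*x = (x + 1)*(x^3 + 4*x^2 + 3*x) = (x + 1)^2*(x^2 + 3*x) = x*(x + 1)^2*(x + 3)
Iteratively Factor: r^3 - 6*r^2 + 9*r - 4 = (r - 1)*(r^2 - 5*r + 4) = (r - 4)*(r - 1)*(r - 1)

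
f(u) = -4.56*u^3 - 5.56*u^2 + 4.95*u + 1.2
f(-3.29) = 87.12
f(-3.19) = 76.86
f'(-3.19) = -98.79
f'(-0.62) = 6.59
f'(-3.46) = -120.35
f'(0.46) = -3.06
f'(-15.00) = -2906.25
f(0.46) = 1.86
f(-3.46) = 106.39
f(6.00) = -1154.22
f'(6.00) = -554.25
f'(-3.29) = -106.54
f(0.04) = 1.39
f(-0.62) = -2.92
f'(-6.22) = -455.14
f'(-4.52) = -224.28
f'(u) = -13.68*u^2 - 11.12*u + 4.95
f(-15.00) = 14065.95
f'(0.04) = 4.48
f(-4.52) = 286.33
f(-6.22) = 852.63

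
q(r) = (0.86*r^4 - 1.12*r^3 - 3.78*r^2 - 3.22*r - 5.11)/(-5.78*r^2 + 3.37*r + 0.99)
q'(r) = (11.56*r - 3.37)*(0.86*r^4 - 1.12*r^3 - 3.78*r^2 - 3.22*r - 5.11)/(-5.78*r^2 + 3.37*r + 0.99)^2 + (3.44*r^3 - 3.36*r^2 - 7.56*r - 3.22)/(-5.78*r^2 + 3.37*r + 0.99) = (-9.9416*r^5 + 15.1682*r^4 - 4.1432*r^3 - 34.6766*r^2 - 66.556*r + 14.0329)/(33.4084*r^4 - 38.9572*r^3 - 0.0874999999999986*r^2 + 6.6726*r + 0.9801)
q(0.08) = -4.41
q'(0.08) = 5.68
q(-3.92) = -2.18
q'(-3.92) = 1.25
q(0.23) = -4.15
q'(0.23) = -1.47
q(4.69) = -1.79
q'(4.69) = -1.37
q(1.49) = 2.60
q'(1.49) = -3.74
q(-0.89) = 0.59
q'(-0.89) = 1.47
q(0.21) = -4.13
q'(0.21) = -0.71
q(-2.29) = -0.53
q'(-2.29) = 0.79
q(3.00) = 0.23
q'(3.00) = -1.07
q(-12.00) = -22.09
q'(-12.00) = 3.67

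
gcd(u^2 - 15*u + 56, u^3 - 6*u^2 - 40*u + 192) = u - 8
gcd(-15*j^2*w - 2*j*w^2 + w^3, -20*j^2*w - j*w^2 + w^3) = -5*j*w + w^2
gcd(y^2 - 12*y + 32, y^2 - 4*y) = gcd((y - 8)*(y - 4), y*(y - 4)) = y - 4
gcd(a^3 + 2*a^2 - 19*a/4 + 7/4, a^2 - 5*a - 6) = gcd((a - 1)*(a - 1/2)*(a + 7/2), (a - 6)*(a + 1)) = 1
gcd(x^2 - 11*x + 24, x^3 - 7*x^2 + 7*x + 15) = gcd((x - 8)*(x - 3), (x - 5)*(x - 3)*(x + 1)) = x - 3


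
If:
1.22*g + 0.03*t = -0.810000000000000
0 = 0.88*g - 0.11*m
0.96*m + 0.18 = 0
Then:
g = -0.02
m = -0.19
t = -26.05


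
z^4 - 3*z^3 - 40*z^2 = z^2*(z - 8)*(z + 5)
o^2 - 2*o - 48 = (o - 8)*(o + 6)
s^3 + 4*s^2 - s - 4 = (s - 1)*(s + 1)*(s + 4)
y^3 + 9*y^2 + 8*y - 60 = (y - 2)*(y + 5)*(y + 6)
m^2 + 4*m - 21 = (m - 3)*(m + 7)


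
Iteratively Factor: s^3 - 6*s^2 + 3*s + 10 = (s - 2)*(s^2 - 4*s - 5) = (s - 2)*(s + 1)*(s - 5)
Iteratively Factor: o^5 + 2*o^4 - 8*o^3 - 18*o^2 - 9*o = (o)*(o^4 + 2*o^3 - 8*o^2 - 18*o - 9) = o*(o + 1)*(o^3 + o^2 - 9*o - 9) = o*(o + 1)^2*(o^2 - 9) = o*(o - 3)*(o + 1)^2*(o + 3)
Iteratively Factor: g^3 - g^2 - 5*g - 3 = (g + 1)*(g^2 - 2*g - 3) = (g - 3)*(g + 1)*(g + 1)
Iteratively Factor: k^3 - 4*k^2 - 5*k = (k + 1)*(k^2 - 5*k) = k*(k + 1)*(k - 5)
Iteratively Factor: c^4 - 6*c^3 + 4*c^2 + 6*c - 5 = (c - 1)*(c^3 - 5*c^2 - c + 5) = (c - 5)*(c - 1)*(c^2 - 1) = (c - 5)*(c - 1)^2*(c + 1)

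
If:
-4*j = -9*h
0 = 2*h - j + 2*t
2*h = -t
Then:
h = 0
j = 0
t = 0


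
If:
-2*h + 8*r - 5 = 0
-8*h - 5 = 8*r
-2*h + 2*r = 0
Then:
No Solution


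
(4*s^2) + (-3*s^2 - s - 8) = s^2 - s - 8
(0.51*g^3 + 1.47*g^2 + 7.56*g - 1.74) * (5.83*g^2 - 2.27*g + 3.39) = 2.9733*g^5 + 7.4124*g^4 + 42.4668*g^3 - 22.3221*g^2 + 29.5782*g - 5.8986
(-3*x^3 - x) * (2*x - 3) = -6*x^4 + 9*x^3 - 2*x^2 + 3*x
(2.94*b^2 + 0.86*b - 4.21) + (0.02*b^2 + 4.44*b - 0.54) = 2.96*b^2 + 5.3*b - 4.75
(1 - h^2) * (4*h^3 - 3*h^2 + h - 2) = -4*h^5 + 3*h^4 + 3*h^3 - h^2 + h - 2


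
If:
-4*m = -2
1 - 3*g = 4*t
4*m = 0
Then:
No Solution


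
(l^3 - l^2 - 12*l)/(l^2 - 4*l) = l + 3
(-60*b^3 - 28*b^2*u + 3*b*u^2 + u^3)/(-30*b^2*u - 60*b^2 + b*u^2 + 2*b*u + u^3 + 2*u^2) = (2*b + u)/(u + 2)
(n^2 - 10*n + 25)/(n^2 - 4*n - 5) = (n - 5)/(n + 1)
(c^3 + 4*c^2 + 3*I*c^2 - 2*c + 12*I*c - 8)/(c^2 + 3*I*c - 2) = c + 4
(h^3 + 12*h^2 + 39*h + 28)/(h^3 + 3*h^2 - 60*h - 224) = (h + 1)/(h - 8)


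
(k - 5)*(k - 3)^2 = k^3 - 11*k^2 + 39*k - 45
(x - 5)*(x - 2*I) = x^2 - 5*x - 2*I*x + 10*I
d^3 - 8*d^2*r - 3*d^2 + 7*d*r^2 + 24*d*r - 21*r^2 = (d - 3)*(d - 7*r)*(d - r)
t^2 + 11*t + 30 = (t + 5)*(t + 6)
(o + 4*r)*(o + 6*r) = o^2 + 10*o*r + 24*r^2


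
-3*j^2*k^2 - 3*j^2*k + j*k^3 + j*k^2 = k*(-3*j + k)*(j*k + j)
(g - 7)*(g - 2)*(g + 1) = g^3 - 8*g^2 + 5*g + 14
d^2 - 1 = (d - 1)*(d + 1)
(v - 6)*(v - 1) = v^2 - 7*v + 6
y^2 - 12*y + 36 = (y - 6)^2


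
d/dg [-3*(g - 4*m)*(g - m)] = -6*g + 15*m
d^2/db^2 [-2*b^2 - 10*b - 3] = -4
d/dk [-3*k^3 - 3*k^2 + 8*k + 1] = -9*k^2 - 6*k + 8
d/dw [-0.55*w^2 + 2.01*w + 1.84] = 2.01 - 1.1*w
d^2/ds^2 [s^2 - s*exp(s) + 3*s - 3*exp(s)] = -s*exp(s) - 5*exp(s) + 2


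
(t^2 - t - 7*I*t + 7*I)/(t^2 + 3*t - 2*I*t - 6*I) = (t^2 - t - 7*I*t + 7*I)/(t^2 + 3*t - 2*I*t - 6*I)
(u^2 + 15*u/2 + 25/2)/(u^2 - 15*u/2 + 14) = (2*u^2 + 15*u + 25)/(2*u^2 - 15*u + 28)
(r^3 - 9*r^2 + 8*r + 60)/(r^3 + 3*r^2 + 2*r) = (r^2 - 11*r + 30)/(r*(r + 1))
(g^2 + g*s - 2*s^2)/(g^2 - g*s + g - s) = (g + 2*s)/(g + 1)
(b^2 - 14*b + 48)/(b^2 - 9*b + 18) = (b - 8)/(b - 3)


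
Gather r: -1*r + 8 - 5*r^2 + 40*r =-5*r^2 + 39*r + 8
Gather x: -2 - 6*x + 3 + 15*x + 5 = 9*x + 6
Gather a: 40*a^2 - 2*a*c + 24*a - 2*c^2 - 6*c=40*a^2 + a*(24 - 2*c) - 2*c^2 - 6*c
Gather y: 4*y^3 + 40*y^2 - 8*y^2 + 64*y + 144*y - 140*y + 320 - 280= 4*y^3 + 32*y^2 + 68*y + 40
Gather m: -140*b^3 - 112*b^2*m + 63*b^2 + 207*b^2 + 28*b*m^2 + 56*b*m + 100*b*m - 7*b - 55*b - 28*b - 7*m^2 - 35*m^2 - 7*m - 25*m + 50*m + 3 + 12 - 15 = -140*b^3 + 270*b^2 - 90*b + m^2*(28*b - 42) + m*(-112*b^2 + 156*b + 18)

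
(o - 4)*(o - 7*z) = o^2 - 7*o*z - 4*o + 28*z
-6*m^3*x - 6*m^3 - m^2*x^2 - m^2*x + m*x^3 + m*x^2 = (-3*m + x)*(2*m + x)*(m*x + m)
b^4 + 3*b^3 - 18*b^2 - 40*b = b*(b - 4)*(b + 2)*(b + 5)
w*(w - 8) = w^2 - 8*w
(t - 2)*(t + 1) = t^2 - t - 2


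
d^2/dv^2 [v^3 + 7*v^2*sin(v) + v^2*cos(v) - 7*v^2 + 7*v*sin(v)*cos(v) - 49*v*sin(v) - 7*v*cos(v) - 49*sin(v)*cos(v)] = -7*v^2*sin(v) - v^2*cos(v) + 45*v*sin(v) - 14*v*sin(2*v) + 35*v*cos(v) + 6*v + 28*sin(v) + 98*sin(2*v) - 96*cos(v) + 14*cos(2*v) - 14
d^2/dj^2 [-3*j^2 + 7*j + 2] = -6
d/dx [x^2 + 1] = 2*x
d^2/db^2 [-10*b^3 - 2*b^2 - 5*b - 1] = -60*b - 4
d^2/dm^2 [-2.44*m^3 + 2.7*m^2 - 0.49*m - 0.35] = 5.4 - 14.64*m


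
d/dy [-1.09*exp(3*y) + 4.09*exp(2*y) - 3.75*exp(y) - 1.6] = (-3.27*exp(2*y) + 8.18*exp(y) - 3.75)*exp(y)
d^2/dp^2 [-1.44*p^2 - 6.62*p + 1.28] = -2.88000000000000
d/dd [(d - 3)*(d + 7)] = 2*d + 4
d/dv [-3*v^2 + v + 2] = 1 - 6*v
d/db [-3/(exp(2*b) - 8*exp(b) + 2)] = 6*(exp(b) - 4)*exp(b)/(exp(2*b) - 8*exp(b) + 2)^2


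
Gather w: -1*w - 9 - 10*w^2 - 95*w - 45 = -10*w^2 - 96*w - 54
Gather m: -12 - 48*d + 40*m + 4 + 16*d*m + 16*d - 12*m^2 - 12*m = -32*d - 12*m^2 + m*(16*d + 28) - 8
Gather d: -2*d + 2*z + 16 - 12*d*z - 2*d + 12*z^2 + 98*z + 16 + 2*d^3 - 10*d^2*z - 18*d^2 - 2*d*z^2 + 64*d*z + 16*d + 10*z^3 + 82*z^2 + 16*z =2*d^3 + d^2*(-10*z - 18) + d*(-2*z^2 + 52*z + 12) + 10*z^3 + 94*z^2 + 116*z + 32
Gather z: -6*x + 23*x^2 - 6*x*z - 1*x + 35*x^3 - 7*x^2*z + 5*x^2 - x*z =35*x^3 + 28*x^2 - 7*x + z*(-7*x^2 - 7*x)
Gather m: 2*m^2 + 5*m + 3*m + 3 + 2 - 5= 2*m^2 + 8*m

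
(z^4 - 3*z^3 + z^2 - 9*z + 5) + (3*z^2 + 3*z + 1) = z^4 - 3*z^3 + 4*z^2 - 6*z + 6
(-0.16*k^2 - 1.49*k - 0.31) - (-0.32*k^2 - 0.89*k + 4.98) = 0.16*k^2 - 0.6*k - 5.29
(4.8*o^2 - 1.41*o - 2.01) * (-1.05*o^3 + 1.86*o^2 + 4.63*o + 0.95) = -5.04*o^5 + 10.4085*o^4 + 21.7119*o^3 - 5.7069*o^2 - 10.6458*o - 1.9095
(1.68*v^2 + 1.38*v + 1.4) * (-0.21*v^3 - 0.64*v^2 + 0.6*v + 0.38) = -0.3528*v^5 - 1.365*v^4 - 0.1692*v^3 + 0.5704*v^2 + 1.3644*v + 0.532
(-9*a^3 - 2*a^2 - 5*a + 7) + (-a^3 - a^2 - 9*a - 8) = -10*a^3 - 3*a^2 - 14*a - 1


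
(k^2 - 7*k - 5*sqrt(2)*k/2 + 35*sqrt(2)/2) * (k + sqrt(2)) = k^3 - 7*k^2 - 3*sqrt(2)*k^2/2 - 5*k + 21*sqrt(2)*k/2 + 35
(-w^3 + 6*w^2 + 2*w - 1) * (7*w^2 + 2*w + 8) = -7*w^5 + 40*w^4 + 18*w^3 + 45*w^2 + 14*w - 8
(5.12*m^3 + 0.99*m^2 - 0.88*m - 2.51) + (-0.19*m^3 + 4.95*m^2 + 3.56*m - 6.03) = 4.93*m^3 + 5.94*m^2 + 2.68*m - 8.54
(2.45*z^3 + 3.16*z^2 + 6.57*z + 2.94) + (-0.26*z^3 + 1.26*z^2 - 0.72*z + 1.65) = 2.19*z^3 + 4.42*z^2 + 5.85*z + 4.59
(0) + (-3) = -3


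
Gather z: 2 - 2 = 0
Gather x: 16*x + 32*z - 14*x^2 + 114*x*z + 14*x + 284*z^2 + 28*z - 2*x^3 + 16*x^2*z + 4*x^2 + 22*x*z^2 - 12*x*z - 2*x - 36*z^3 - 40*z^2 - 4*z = -2*x^3 + x^2*(16*z - 10) + x*(22*z^2 + 102*z + 28) - 36*z^3 + 244*z^2 + 56*z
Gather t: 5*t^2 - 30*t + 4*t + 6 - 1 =5*t^2 - 26*t + 5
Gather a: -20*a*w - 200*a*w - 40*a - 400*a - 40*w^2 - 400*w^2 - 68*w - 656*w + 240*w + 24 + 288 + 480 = a*(-220*w - 440) - 440*w^2 - 484*w + 792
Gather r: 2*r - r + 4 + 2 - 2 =r + 4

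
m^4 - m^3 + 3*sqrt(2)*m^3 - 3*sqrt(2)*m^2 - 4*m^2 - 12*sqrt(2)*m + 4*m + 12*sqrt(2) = (m - 2)*(m - 1)*(m + 2)*(m + 3*sqrt(2))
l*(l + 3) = l^2 + 3*l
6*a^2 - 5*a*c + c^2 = (-3*a + c)*(-2*a + c)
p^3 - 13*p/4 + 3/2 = (p - 3/2)*(p - 1/2)*(p + 2)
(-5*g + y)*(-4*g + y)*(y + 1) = 20*g^2*y + 20*g^2 - 9*g*y^2 - 9*g*y + y^3 + y^2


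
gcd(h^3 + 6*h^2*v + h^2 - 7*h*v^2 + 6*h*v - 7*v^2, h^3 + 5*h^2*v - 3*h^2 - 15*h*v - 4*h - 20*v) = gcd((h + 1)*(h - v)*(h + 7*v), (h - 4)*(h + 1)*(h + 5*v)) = h + 1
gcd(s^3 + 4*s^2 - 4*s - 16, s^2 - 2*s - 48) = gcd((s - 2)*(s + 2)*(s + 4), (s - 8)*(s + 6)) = 1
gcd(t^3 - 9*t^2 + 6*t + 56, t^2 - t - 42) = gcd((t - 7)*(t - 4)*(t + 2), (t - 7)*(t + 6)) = t - 7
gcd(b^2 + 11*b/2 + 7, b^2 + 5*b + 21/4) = b + 7/2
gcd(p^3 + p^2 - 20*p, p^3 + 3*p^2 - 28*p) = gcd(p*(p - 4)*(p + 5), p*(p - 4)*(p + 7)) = p^2 - 4*p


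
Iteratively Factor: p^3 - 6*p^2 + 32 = (p - 4)*(p^2 - 2*p - 8) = (p - 4)*(p + 2)*(p - 4)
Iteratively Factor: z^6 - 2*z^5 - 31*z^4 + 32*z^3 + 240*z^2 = (z + 4)*(z^5 - 6*z^4 - 7*z^3 + 60*z^2) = (z + 3)*(z + 4)*(z^4 - 9*z^3 + 20*z^2) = z*(z + 3)*(z + 4)*(z^3 - 9*z^2 + 20*z) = z*(z - 4)*(z + 3)*(z + 4)*(z^2 - 5*z) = z*(z - 5)*(z - 4)*(z + 3)*(z + 4)*(z)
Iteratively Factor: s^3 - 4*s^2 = (s)*(s^2 - 4*s) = s^2*(s - 4)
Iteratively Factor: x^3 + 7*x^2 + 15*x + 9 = (x + 1)*(x^2 + 6*x + 9) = (x + 1)*(x + 3)*(x + 3)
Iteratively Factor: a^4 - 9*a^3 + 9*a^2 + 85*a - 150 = (a - 5)*(a^3 - 4*a^2 - 11*a + 30) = (a - 5)^2*(a^2 + a - 6) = (a - 5)^2*(a - 2)*(a + 3)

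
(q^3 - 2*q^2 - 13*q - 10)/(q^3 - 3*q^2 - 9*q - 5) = (q + 2)/(q + 1)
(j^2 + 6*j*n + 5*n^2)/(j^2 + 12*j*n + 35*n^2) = (j + n)/(j + 7*n)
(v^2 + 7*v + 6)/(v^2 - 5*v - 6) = (v + 6)/(v - 6)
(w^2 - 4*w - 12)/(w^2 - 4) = (w - 6)/(w - 2)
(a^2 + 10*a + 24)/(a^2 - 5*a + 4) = (a^2 + 10*a + 24)/(a^2 - 5*a + 4)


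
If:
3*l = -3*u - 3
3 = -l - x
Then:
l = -x - 3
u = x + 2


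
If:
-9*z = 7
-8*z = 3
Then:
No Solution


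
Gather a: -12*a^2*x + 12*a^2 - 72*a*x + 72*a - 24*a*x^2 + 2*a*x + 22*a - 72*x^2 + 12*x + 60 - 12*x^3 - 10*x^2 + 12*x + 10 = a^2*(12 - 12*x) + a*(-24*x^2 - 70*x + 94) - 12*x^3 - 82*x^2 + 24*x + 70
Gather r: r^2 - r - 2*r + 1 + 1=r^2 - 3*r + 2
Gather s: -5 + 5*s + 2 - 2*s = 3*s - 3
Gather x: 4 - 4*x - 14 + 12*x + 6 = 8*x - 4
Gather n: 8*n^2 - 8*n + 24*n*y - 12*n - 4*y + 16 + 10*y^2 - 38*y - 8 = 8*n^2 + n*(24*y - 20) + 10*y^2 - 42*y + 8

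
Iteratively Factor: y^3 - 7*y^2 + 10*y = (y - 5)*(y^2 - 2*y) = y*(y - 5)*(y - 2)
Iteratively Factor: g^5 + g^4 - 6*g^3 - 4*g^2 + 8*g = (g - 1)*(g^4 + 2*g^3 - 4*g^2 - 8*g) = g*(g - 1)*(g^3 + 2*g^2 - 4*g - 8) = g*(g - 1)*(g + 2)*(g^2 - 4) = g*(g - 2)*(g - 1)*(g + 2)*(g + 2)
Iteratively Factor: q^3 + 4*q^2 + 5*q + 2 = (q + 2)*(q^2 + 2*q + 1) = (q + 1)*(q + 2)*(q + 1)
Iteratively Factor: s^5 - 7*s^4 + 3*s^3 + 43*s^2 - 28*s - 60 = (s - 5)*(s^4 - 2*s^3 - 7*s^2 + 8*s + 12) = (s - 5)*(s + 2)*(s^3 - 4*s^2 + s + 6) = (s - 5)*(s + 1)*(s + 2)*(s^2 - 5*s + 6) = (s - 5)*(s - 3)*(s + 1)*(s + 2)*(s - 2)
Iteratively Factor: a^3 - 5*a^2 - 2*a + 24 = (a - 3)*(a^2 - 2*a - 8) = (a - 3)*(a + 2)*(a - 4)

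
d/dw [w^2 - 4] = 2*w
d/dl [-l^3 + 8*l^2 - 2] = l*(16 - 3*l)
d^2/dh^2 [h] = 0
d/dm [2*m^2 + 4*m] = 4*m + 4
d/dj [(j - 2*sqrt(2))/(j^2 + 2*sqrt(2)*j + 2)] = (-j^2 + 4*sqrt(2)*j + 10)/(j^4 + 4*sqrt(2)*j^3 + 12*j^2 + 8*sqrt(2)*j + 4)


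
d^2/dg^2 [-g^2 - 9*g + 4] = -2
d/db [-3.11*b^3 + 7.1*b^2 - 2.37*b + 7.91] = -9.33*b^2 + 14.2*b - 2.37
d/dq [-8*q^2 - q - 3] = -16*q - 1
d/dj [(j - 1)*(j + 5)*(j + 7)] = 3*j^2 + 22*j + 23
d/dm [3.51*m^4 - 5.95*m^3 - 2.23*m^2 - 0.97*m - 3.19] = 14.04*m^3 - 17.85*m^2 - 4.46*m - 0.97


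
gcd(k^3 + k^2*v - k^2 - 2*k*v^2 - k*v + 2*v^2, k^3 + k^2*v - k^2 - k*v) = k - 1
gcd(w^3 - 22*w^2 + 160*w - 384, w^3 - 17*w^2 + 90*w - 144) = w^2 - 14*w + 48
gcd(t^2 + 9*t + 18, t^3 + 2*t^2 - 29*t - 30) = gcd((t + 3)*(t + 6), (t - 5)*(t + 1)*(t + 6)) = t + 6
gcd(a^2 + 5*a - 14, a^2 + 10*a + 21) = a + 7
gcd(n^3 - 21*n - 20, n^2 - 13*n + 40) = n - 5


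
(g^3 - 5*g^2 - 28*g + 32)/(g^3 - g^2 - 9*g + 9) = (g^2 - 4*g - 32)/(g^2 - 9)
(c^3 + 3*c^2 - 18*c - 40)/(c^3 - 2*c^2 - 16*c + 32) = (c^2 + 7*c + 10)/(c^2 + 2*c - 8)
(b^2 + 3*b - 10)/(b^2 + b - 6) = (b + 5)/(b + 3)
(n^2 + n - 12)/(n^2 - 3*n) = (n + 4)/n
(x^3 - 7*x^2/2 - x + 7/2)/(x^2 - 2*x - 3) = (2*x^2 - 9*x + 7)/(2*(x - 3))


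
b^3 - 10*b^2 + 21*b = b*(b - 7)*(b - 3)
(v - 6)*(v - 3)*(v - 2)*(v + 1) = v^4 - 10*v^3 + 25*v^2 - 36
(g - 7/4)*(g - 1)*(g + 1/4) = g^3 - 5*g^2/2 + 17*g/16 + 7/16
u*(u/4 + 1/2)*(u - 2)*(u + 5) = u^4/4 + 5*u^3/4 - u^2 - 5*u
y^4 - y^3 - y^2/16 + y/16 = y*(y - 1)*(y - 1/4)*(y + 1/4)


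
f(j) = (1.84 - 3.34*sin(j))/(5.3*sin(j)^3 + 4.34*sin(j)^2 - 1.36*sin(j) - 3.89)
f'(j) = (1.84 - 3.34*sin(j))*(-15.9*sin(j)^2*cos(j) - 8.68*sin(j)*cos(j) + 1.36*cos(j))/(5.3*sin(j)^3 + 4.34*sin(j)^2 - 1.36*sin(j) - 3.89)^2 - 3.34*cos(j)/(5.3*sin(j)^3 + 4.34*sin(j)^2 - 1.36*sin(j) - 3.89) = (35.404*sin(j)^3 - 14.7604*sin(j)^2 - 15.9712*sin(j) + 15.495)*cos(j)/(28.09*sin(j)^6 + 46.004*sin(j)^5 + 4.4196*sin(j)^4 - 53.0388*sin(j)^3 - 31.9156*sin(j)^2 + 10.5808*sin(j) + 15.1321)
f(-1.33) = -1.53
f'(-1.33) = -0.33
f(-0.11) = -0.60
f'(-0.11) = 1.24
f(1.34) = -0.37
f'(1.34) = 0.30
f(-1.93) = -1.57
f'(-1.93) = 0.41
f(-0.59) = -1.37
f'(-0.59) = 1.56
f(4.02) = -1.64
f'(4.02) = -0.26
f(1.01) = -0.77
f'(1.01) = 4.12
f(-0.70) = -1.52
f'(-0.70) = 1.13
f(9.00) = -0.14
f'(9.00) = -0.72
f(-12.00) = -0.02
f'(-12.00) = 1.06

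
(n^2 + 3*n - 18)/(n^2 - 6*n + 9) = (n + 6)/(n - 3)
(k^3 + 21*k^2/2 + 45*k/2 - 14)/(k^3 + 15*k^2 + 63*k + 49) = (k^2 + 7*k/2 - 2)/(k^2 + 8*k + 7)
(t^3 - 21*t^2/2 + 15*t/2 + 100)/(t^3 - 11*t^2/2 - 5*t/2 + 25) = (2*t^2 - 11*t - 40)/(2*t^2 - t - 10)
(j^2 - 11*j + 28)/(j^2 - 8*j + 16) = (j - 7)/(j - 4)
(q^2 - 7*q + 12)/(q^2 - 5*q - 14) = (-q^2 + 7*q - 12)/(-q^2 + 5*q + 14)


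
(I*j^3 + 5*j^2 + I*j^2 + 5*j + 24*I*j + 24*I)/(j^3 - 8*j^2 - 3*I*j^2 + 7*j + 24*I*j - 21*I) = (I*j^3 + j^2*(5 + I) + j*(5 + 24*I) + 24*I)/(j^3 - j^2*(8 + 3*I) + j*(7 + 24*I) - 21*I)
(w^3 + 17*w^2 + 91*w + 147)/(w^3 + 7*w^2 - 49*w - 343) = (w + 3)/(w - 7)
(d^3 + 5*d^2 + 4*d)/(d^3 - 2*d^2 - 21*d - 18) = d*(d + 4)/(d^2 - 3*d - 18)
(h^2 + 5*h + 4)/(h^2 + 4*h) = (h + 1)/h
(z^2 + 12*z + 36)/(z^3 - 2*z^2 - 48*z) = (z + 6)/(z*(z - 8))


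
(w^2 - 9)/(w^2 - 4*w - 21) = (w - 3)/(w - 7)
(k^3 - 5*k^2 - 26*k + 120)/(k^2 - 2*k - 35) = (k^2 - 10*k + 24)/(k - 7)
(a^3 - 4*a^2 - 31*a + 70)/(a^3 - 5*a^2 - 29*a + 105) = (a - 2)/(a - 3)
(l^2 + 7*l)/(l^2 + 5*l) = (l + 7)/(l + 5)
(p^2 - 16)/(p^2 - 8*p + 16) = (p + 4)/(p - 4)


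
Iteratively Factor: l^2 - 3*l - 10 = (l - 5)*(l + 2)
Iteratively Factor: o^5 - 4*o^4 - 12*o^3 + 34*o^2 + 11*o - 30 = (o + 3)*(o^4 - 7*o^3 + 9*o^2 + 7*o - 10) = (o - 5)*(o + 3)*(o^3 - 2*o^2 - o + 2) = (o - 5)*(o + 1)*(o + 3)*(o^2 - 3*o + 2) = (o - 5)*(o - 1)*(o + 1)*(o + 3)*(o - 2)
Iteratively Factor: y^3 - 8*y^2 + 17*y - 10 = (y - 5)*(y^2 - 3*y + 2) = (y - 5)*(y - 1)*(y - 2)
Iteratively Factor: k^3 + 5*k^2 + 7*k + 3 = (k + 3)*(k^2 + 2*k + 1) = (k + 1)*(k + 3)*(k + 1)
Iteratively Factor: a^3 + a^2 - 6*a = (a)*(a^2 + a - 6) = a*(a + 3)*(a - 2)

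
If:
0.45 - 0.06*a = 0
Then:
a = 7.50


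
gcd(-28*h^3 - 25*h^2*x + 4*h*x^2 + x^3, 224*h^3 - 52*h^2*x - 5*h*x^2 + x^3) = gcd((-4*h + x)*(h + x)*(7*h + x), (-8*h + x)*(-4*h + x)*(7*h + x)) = -28*h^2 + 3*h*x + x^2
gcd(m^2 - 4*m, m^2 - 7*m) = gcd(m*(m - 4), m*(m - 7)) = m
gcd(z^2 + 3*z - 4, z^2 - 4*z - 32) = z + 4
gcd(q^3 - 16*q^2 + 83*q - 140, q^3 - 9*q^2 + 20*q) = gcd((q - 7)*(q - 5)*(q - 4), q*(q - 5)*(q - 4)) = q^2 - 9*q + 20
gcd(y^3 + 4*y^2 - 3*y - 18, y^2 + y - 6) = y^2 + y - 6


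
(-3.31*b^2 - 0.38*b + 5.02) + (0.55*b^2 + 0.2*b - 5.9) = -2.76*b^2 - 0.18*b - 0.880000000000001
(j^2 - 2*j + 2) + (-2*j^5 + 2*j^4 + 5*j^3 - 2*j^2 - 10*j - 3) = -2*j^5 + 2*j^4 + 5*j^3 - j^2 - 12*j - 1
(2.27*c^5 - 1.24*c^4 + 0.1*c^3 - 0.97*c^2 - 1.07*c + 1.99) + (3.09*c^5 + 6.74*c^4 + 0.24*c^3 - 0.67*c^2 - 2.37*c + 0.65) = 5.36*c^5 + 5.5*c^4 + 0.34*c^3 - 1.64*c^2 - 3.44*c + 2.64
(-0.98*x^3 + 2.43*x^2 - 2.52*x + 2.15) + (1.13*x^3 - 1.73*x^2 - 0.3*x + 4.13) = 0.15*x^3 + 0.7*x^2 - 2.82*x + 6.28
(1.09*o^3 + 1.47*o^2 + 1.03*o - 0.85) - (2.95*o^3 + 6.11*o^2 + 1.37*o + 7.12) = -1.86*o^3 - 4.64*o^2 - 0.34*o - 7.97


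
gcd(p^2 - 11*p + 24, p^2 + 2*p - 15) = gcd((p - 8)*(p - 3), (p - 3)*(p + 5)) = p - 3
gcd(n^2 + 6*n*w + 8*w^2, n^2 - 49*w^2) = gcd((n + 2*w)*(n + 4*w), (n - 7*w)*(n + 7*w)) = 1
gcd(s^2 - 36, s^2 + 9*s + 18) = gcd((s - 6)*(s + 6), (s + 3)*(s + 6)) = s + 6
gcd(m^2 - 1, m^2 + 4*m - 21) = 1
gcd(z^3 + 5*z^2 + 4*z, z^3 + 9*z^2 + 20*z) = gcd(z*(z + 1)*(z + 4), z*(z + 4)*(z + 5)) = z^2 + 4*z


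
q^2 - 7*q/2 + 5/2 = (q - 5/2)*(q - 1)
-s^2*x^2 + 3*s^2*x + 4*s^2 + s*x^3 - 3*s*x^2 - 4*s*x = (-s + x)*(x - 4)*(s*x + s)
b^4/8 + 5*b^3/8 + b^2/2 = b^2*(b/4 + 1)*(b/2 + 1/2)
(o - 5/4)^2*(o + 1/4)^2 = o^4 - 2*o^3 + 3*o^2/8 + 5*o/8 + 25/256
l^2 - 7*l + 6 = (l - 6)*(l - 1)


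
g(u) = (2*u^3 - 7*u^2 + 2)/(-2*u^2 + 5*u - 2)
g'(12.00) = -1.03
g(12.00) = -10.65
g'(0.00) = -2.50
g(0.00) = -1.00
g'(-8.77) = -1.03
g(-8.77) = 9.44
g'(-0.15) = -2.12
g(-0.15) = -0.66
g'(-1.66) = -1.28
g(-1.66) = 1.67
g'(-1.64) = -1.29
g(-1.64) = 1.65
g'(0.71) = -6.78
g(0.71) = -1.50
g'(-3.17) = -1.14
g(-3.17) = 3.48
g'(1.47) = -13.04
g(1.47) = -6.59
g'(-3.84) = -1.11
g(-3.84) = 4.23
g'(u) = (4*u - 5)*(2*u^3 - 7*u^2 + 2)/(-2*u^2 + 5*u - 2)^2 + (6*u^2 - 14*u)/(-2*u^2 + 5*u - 2)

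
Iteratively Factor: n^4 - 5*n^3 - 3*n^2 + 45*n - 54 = (n + 3)*(n^3 - 8*n^2 + 21*n - 18) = (n - 3)*(n + 3)*(n^2 - 5*n + 6) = (n - 3)*(n - 2)*(n + 3)*(n - 3)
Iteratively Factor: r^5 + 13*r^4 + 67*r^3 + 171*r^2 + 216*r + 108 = (r + 3)*(r^4 + 10*r^3 + 37*r^2 + 60*r + 36) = (r + 3)^2*(r^3 + 7*r^2 + 16*r + 12) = (r + 2)*(r + 3)^2*(r^2 + 5*r + 6) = (r + 2)^2*(r + 3)^2*(r + 3)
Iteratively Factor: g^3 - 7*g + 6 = (g + 3)*(g^2 - 3*g + 2) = (g - 2)*(g + 3)*(g - 1)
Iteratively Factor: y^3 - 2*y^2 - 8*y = (y - 4)*(y^2 + 2*y) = (y - 4)*(y + 2)*(y)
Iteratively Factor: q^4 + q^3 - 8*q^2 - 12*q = (q)*(q^3 + q^2 - 8*q - 12) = q*(q - 3)*(q^2 + 4*q + 4) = q*(q - 3)*(q + 2)*(q + 2)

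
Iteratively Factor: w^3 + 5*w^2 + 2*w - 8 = (w + 2)*(w^2 + 3*w - 4) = (w - 1)*(w + 2)*(w + 4)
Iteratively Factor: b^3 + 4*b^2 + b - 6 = (b + 3)*(b^2 + b - 2) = (b + 2)*(b + 3)*(b - 1)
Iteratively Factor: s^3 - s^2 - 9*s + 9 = (s + 3)*(s^2 - 4*s + 3) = (s - 3)*(s + 3)*(s - 1)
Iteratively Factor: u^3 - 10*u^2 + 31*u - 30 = (u - 5)*(u^2 - 5*u + 6) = (u - 5)*(u - 2)*(u - 3)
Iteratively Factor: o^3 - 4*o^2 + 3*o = (o)*(o^2 - 4*o + 3) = o*(o - 3)*(o - 1)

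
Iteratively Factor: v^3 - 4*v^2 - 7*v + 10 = (v + 2)*(v^2 - 6*v + 5) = (v - 1)*(v + 2)*(v - 5)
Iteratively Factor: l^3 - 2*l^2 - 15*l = (l)*(l^2 - 2*l - 15) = l*(l - 5)*(l + 3)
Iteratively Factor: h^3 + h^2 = (h)*(h^2 + h) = h*(h + 1)*(h)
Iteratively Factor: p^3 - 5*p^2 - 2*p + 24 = (p - 4)*(p^2 - p - 6) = (p - 4)*(p - 3)*(p + 2)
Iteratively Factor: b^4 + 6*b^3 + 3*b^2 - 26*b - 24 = (b - 2)*(b^3 + 8*b^2 + 19*b + 12) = (b - 2)*(b + 1)*(b^2 + 7*b + 12) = (b - 2)*(b + 1)*(b + 4)*(b + 3)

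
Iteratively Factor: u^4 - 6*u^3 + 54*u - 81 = (u - 3)*(u^3 - 3*u^2 - 9*u + 27) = (u - 3)^2*(u^2 - 9) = (u - 3)^2*(u + 3)*(u - 3)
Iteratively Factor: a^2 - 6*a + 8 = (a - 2)*(a - 4)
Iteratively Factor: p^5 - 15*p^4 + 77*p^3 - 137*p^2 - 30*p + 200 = (p - 4)*(p^4 - 11*p^3 + 33*p^2 - 5*p - 50) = (p - 5)*(p - 4)*(p^3 - 6*p^2 + 3*p + 10) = (p - 5)^2*(p - 4)*(p^2 - p - 2) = (p - 5)^2*(p - 4)*(p - 2)*(p + 1)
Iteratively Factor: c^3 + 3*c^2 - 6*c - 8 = (c + 4)*(c^2 - c - 2) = (c + 1)*(c + 4)*(c - 2)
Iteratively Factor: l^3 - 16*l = (l - 4)*(l^2 + 4*l) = l*(l - 4)*(l + 4)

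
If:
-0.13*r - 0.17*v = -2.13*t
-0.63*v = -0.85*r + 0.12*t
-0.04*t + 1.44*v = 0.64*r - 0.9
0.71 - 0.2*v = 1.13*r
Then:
No Solution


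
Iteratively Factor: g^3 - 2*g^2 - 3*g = (g + 1)*(g^2 - 3*g) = (g - 3)*(g + 1)*(g)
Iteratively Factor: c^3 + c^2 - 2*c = (c - 1)*(c^2 + 2*c) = c*(c - 1)*(c + 2)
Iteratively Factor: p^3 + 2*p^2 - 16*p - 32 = (p + 4)*(p^2 - 2*p - 8) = (p - 4)*(p + 4)*(p + 2)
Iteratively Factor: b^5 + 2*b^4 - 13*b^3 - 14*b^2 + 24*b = (b - 1)*(b^4 + 3*b^3 - 10*b^2 - 24*b) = (b - 3)*(b - 1)*(b^3 + 6*b^2 + 8*b) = b*(b - 3)*(b - 1)*(b^2 + 6*b + 8) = b*(b - 3)*(b - 1)*(b + 2)*(b + 4)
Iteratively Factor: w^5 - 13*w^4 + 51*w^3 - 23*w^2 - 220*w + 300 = (w - 3)*(w^4 - 10*w^3 + 21*w^2 + 40*w - 100) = (w - 3)*(w - 2)*(w^3 - 8*w^2 + 5*w + 50) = (w - 5)*(w - 3)*(w - 2)*(w^2 - 3*w - 10) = (w - 5)^2*(w - 3)*(w - 2)*(w + 2)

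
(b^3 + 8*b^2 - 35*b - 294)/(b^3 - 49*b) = (b^2 + b - 42)/(b*(b - 7))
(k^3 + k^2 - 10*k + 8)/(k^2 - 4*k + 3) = (k^2 + 2*k - 8)/(k - 3)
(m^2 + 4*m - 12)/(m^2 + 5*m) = (m^2 + 4*m - 12)/(m*(m + 5))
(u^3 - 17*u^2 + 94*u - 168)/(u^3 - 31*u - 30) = (u^2 - 11*u + 28)/(u^2 + 6*u + 5)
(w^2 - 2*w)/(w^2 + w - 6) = w/(w + 3)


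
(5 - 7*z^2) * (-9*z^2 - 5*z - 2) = 63*z^4 + 35*z^3 - 31*z^2 - 25*z - 10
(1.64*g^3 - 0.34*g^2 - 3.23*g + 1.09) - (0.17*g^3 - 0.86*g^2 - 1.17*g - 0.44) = 1.47*g^3 + 0.52*g^2 - 2.06*g + 1.53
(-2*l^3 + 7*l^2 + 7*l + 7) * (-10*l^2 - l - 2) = 20*l^5 - 68*l^4 - 73*l^3 - 91*l^2 - 21*l - 14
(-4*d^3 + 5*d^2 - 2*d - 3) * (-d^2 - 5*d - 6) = 4*d^5 + 15*d^4 + d^3 - 17*d^2 + 27*d + 18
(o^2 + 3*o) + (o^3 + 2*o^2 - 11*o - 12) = o^3 + 3*o^2 - 8*o - 12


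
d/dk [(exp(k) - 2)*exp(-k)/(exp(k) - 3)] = (-exp(2*k) + 4*exp(k) - 6)*exp(-k)/(exp(2*k) - 6*exp(k) + 9)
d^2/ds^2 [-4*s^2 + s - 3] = -8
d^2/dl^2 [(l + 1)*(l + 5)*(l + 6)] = 6*l + 24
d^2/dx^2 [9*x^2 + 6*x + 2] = 18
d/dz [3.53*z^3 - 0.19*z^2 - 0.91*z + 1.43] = 10.59*z^2 - 0.38*z - 0.91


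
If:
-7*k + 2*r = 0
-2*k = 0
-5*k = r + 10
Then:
No Solution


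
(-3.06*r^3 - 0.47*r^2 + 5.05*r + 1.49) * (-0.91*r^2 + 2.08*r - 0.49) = 2.7846*r^5 - 5.9371*r^4 - 4.0737*r^3 + 9.3784*r^2 + 0.6247*r - 0.7301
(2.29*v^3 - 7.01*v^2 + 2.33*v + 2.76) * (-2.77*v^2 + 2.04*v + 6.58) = -6.3433*v^5 + 24.0893*v^4 - 5.6863*v^3 - 49.0178*v^2 + 20.9618*v + 18.1608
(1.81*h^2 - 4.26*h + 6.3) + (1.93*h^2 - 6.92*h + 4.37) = 3.74*h^2 - 11.18*h + 10.67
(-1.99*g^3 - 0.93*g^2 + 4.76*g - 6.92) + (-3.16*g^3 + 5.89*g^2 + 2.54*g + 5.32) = -5.15*g^3 + 4.96*g^2 + 7.3*g - 1.6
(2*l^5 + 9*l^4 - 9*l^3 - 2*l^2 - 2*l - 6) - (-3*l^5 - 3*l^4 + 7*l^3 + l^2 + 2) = 5*l^5 + 12*l^4 - 16*l^3 - 3*l^2 - 2*l - 8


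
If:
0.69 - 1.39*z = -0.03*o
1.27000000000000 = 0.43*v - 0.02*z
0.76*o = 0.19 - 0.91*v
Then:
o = -3.31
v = 2.97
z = 0.42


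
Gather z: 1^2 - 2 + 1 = 0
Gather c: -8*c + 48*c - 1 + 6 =40*c + 5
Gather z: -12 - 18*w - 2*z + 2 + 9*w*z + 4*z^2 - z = -18*w + 4*z^2 + z*(9*w - 3) - 10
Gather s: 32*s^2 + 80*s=32*s^2 + 80*s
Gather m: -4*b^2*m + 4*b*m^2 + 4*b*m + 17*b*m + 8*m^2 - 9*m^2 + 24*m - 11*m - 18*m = m^2*(4*b - 1) + m*(-4*b^2 + 21*b - 5)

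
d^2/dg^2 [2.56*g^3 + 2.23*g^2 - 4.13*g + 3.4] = 15.36*g + 4.46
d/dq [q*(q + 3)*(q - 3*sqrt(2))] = 3*q^2 - 6*sqrt(2)*q + 6*q - 9*sqrt(2)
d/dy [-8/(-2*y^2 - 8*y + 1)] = 32*(-y - 2)/(2*y^2 + 8*y - 1)^2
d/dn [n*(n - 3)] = 2*n - 3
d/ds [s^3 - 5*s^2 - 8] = s*(3*s - 10)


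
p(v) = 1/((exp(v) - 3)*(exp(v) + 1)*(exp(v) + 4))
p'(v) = -exp(v)/((exp(v) - 3)*(exp(v) + 1)*(exp(v) + 4)^2) - exp(v)/((exp(v) - 3)*(exp(v) + 1)^2*(exp(v) + 4)) - exp(v)/((exp(v) - 3)^2*(exp(v) + 1)*(exp(v) + 4))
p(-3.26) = -0.08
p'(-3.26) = 0.00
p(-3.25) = -0.08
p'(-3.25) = 0.00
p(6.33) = 0.00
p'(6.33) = -0.00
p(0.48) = -0.05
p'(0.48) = -0.01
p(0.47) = -0.05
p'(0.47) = -0.01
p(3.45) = 0.00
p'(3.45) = -0.00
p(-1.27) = -0.07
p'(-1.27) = 0.01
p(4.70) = 0.00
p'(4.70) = -0.00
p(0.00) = -0.05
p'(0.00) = 0.01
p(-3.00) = -0.08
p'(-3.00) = 0.00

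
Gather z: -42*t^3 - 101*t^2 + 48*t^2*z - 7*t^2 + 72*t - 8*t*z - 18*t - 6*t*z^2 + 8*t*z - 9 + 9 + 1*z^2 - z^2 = -42*t^3 + 48*t^2*z - 108*t^2 - 6*t*z^2 + 54*t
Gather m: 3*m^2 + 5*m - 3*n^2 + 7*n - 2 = 3*m^2 + 5*m - 3*n^2 + 7*n - 2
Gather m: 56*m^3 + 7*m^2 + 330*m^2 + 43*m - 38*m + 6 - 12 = 56*m^3 + 337*m^2 + 5*m - 6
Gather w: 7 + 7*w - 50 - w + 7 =6*w - 36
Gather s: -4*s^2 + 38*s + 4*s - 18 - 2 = -4*s^2 + 42*s - 20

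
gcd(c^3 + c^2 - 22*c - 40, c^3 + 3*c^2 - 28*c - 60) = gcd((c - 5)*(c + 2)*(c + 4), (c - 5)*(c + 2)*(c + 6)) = c^2 - 3*c - 10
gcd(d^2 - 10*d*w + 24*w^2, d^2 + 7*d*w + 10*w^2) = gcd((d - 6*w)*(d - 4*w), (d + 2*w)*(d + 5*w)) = 1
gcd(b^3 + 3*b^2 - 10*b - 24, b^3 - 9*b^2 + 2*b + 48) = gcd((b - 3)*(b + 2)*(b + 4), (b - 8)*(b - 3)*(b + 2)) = b^2 - b - 6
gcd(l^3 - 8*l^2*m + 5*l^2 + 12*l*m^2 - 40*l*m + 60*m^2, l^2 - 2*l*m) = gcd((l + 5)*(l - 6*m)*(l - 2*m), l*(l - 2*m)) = l - 2*m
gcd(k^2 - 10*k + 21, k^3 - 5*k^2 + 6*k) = k - 3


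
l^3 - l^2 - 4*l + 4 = (l - 2)*(l - 1)*(l + 2)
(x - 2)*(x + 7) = x^2 + 5*x - 14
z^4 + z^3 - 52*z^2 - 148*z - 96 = (z - 8)*(z + 1)*(z + 2)*(z + 6)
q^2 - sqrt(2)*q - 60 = (q - 6*sqrt(2))*(q + 5*sqrt(2))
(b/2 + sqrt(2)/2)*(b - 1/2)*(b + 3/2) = b^3/2 + b^2/2 + sqrt(2)*b^2/2 - 3*b/8 + sqrt(2)*b/2 - 3*sqrt(2)/8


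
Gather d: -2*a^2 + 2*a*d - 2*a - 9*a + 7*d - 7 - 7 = -2*a^2 - 11*a + d*(2*a + 7) - 14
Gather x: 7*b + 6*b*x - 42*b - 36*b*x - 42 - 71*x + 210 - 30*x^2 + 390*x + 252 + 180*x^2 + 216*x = -35*b + 150*x^2 + x*(535 - 30*b) + 420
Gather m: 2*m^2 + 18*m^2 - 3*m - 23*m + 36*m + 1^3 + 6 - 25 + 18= 20*m^2 + 10*m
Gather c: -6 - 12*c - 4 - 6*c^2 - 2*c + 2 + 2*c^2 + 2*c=-4*c^2 - 12*c - 8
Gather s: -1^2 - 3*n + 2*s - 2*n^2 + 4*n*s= -2*n^2 - 3*n + s*(4*n + 2) - 1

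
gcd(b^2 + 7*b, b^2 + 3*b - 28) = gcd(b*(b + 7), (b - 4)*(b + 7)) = b + 7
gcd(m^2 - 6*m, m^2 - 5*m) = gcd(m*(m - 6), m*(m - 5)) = m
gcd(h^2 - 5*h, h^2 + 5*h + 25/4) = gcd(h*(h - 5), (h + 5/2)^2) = 1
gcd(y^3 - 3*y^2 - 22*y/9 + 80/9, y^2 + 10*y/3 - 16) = y - 8/3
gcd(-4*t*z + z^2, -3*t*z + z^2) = z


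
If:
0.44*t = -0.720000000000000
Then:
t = -1.64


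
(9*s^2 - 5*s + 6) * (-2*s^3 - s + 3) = -18*s^5 + 10*s^4 - 21*s^3 + 32*s^2 - 21*s + 18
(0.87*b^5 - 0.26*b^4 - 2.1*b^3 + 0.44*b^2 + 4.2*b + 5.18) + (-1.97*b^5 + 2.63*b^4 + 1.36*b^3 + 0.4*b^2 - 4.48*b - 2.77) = -1.1*b^5 + 2.37*b^4 - 0.74*b^3 + 0.84*b^2 - 0.28*b + 2.41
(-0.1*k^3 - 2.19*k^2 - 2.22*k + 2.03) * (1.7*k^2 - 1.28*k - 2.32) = -0.17*k^5 - 3.595*k^4 - 0.7388*k^3 + 11.3734*k^2 + 2.552*k - 4.7096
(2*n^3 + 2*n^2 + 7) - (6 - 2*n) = 2*n^3 + 2*n^2 + 2*n + 1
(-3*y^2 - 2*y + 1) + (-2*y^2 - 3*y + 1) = -5*y^2 - 5*y + 2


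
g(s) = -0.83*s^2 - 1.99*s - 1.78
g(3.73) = -20.75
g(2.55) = -12.25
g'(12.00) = -21.91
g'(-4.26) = 5.08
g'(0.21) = -2.34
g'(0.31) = -2.50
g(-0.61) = -0.87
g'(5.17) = -10.57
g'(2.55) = -6.22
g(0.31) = -2.48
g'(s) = -1.66*s - 1.99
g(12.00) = -145.18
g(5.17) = -34.25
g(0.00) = -1.78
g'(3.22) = -7.34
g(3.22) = -16.79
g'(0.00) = -1.99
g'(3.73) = -8.18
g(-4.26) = -8.37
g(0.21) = -2.23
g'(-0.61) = -0.98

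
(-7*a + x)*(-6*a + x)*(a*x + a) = 42*a^3*x + 42*a^3 - 13*a^2*x^2 - 13*a^2*x + a*x^3 + a*x^2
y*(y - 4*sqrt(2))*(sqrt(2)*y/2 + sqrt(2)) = sqrt(2)*y^3/2 - 4*y^2 + sqrt(2)*y^2 - 8*y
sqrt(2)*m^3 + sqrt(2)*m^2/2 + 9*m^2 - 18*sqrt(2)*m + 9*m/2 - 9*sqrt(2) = (m - 3*sqrt(2)/2)*(m + 6*sqrt(2))*(sqrt(2)*m + sqrt(2)/2)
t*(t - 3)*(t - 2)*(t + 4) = t^4 - t^3 - 14*t^2 + 24*t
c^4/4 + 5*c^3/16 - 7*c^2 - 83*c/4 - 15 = (c/4 + 1)*(c - 6)*(c + 5/4)*(c + 2)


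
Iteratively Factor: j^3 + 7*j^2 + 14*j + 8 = (j + 2)*(j^2 + 5*j + 4) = (j + 2)*(j + 4)*(j + 1)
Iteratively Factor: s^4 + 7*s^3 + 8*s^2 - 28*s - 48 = (s + 2)*(s^3 + 5*s^2 - 2*s - 24) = (s - 2)*(s + 2)*(s^2 + 7*s + 12) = (s - 2)*(s + 2)*(s + 4)*(s + 3)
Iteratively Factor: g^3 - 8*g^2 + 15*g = (g - 5)*(g^2 - 3*g) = g*(g - 5)*(g - 3)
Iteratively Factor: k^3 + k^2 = (k)*(k^2 + k) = k*(k + 1)*(k)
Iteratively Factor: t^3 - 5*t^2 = (t - 5)*(t^2) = t*(t - 5)*(t)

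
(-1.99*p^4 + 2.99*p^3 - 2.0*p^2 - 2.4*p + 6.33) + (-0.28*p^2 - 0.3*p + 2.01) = -1.99*p^4 + 2.99*p^3 - 2.28*p^2 - 2.7*p + 8.34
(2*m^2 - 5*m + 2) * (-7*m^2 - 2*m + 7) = -14*m^4 + 31*m^3 + 10*m^2 - 39*m + 14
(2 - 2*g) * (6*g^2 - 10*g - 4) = -12*g^3 + 32*g^2 - 12*g - 8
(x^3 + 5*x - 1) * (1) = x^3 + 5*x - 1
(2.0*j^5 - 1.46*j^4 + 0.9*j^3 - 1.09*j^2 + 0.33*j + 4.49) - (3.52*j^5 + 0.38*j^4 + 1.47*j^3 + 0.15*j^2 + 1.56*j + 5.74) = -1.52*j^5 - 1.84*j^4 - 0.57*j^3 - 1.24*j^2 - 1.23*j - 1.25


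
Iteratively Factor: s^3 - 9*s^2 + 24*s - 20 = (s - 2)*(s^2 - 7*s + 10) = (s - 2)^2*(s - 5)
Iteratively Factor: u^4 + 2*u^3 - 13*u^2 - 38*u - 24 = (u - 4)*(u^3 + 6*u^2 + 11*u + 6) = (u - 4)*(u + 1)*(u^2 + 5*u + 6) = (u - 4)*(u + 1)*(u + 2)*(u + 3)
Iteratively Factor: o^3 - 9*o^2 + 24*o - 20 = (o - 2)*(o^2 - 7*o + 10) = (o - 5)*(o - 2)*(o - 2)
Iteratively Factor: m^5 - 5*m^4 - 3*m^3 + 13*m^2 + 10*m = (m - 5)*(m^4 - 3*m^2 - 2*m) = (m - 5)*(m + 1)*(m^3 - m^2 - 2*m) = (m - 5)*(m + 1)^2*(m^2 - 2*m) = (m - 5)*(m - 2)*(m + 1)^2*(m)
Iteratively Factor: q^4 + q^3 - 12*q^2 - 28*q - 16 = (q + 2)*(q^3 - q^2 - 10*q - 8) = (q + 1)*(q + 2)*(q^2 - 2*q - 8) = (q + 1)*(q + 2)^2*(q - 4)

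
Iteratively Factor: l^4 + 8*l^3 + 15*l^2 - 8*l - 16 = (l + 1)*(l^3 + 7*l^2 + 8*l - 16) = (l - 1)*(l + 1)*(l^2 + 8*l + 16) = (l - 1)*(l + 1)*(l + 4)*(l + 4)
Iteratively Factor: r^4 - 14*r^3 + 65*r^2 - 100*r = (r - 5)*(r^3 - 9*r^2 + 20*r) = r*(r - 5)*(r^2 - 9*r + 20) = r*(r - 5)^2*(r - 4)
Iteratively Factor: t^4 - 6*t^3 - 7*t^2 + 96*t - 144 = (t - 3)*(t^3 - 3*t^2 - 16*t + 48) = (t - 4)*(t - 3)*(t^2 + t - 12) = (t - 4)*(t - 3)*(t + 4)*(t - 3)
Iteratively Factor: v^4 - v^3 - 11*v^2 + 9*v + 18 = (v - 3)*(v^3 + 2*v^2 - 5*v - 6) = (v - 3)*(v - 2)*(v^2 + 4*v + 3) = (v - 3)*(v - 2)*(v + 1)*(v + 3)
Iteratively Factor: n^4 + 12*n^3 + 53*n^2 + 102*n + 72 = (n + 3)*(n^3 + 9*n^2 + 26*n + 24) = (n + 2)*(n + 3)*(n^2 + 7*n + 12) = (n + 2)*(n + 3)^2*(n + 4)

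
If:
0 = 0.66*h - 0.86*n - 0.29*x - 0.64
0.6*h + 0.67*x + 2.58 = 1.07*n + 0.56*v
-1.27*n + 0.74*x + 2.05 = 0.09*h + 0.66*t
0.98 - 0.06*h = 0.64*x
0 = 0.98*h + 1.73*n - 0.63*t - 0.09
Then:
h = 1.96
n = 0.31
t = 3.76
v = 7.73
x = 1.35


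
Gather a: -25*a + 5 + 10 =15 - 25*a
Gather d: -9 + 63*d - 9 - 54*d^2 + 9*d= -54*d^2 + 72*d - 18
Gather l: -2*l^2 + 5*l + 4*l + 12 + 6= -2*l^2 + 9*l + 18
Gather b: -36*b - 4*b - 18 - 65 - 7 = -40*b - 90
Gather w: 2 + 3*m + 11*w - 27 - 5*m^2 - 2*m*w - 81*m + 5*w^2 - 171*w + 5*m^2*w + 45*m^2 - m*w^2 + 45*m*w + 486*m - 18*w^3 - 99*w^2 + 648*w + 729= 40*m^2 + 408*m - 18*w^3 + w^2*(-m - 94) + w*(5*m^2 + 43*m + 488) + 704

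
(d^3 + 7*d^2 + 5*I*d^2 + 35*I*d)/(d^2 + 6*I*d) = (d^2 + d*(7 + 5*I) + 35*I)/(d + 6*I)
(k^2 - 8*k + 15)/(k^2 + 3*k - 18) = (k - 5)/(k + 6)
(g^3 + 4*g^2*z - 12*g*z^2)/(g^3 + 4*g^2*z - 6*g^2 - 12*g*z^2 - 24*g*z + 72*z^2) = g/(g - 6)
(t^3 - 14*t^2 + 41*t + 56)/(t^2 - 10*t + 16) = (t^2 - 6*t - 7)/(t - 2)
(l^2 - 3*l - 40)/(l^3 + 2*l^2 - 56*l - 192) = (l + 5)/(l^2 + 10*l + 24)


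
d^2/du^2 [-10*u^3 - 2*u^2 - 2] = -60*u - 4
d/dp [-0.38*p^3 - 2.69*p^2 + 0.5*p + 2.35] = -1.14*p^2 - 5.38*p + 0.5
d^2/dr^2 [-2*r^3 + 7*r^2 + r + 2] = 14 - 12*r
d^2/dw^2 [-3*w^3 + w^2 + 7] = 2 - 18*w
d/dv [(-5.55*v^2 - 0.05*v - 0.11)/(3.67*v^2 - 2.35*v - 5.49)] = (13.226*v^2 + 61.7464*v + 0.016)/(13.4689*v^4 - 17.249*v^3 - 34.7741*v^2 + 25.803*v + 30.1401)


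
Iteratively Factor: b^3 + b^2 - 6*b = (b - 2)*(b^2 + 3*b) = (b - 2)*(b + 3)*(b)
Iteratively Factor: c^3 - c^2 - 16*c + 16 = (c - 1)*(c^2 - 16) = (c - 4)*(c - 1)*(c + 4)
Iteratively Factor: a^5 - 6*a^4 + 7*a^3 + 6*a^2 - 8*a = (a - 1)*(a^4 - 5*a^3 + 2*a^2 + 8*a) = (a - 2)*(a - 1)*(a^3 - 3*a^2 - 4*a) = a*(a - 2)*(a - 1)*(a^2 - 3*a - 4) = a*(a - 2)*(a - 1)*(a + 1)*(a - 4)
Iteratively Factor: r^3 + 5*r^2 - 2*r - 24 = (r + 3)*(r^2 + 2*r - 8) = (r - 2)*(r + 3)*(r + 4)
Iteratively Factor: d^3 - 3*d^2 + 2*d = (d - 1)*(d^2 - 2*d) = (d - 2)*(d - 1)*(d)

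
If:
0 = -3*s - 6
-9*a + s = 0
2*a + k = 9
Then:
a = -2/9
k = 85/9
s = -2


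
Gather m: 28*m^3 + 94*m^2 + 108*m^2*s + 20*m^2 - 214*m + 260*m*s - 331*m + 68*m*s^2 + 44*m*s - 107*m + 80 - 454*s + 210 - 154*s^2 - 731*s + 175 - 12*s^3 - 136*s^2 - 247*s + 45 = 28*m^3 + m^2*(108*s + 114) + m*(68*s^2 + 304*s - 652) - 12*s^3 - 290*s^2 - 1432*s + 510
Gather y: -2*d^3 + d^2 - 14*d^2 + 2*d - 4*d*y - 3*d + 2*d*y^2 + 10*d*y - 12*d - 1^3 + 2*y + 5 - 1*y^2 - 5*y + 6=-2*d^3 - 13*d^2 - 13*d + y^2*(2*d - 1) + y*(6*d - 3) + 10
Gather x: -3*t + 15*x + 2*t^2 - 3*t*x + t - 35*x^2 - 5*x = 2*t^2 - 2*t - 35*x^2 + x*(10 - 3*t)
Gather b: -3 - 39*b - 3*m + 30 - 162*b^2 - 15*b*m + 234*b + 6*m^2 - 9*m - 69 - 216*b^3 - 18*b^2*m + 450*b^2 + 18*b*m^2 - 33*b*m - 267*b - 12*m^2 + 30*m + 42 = -216*b^3 + b^2*(288 - 18*m) + b*(18*m^2 - 48*m - 72) - 6*m^2 + 18*m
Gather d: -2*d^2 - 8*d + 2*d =-2*d^2 - 6*d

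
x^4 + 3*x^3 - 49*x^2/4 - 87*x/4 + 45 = (x - 5/2)*(x - 3/2)*(x + 3)*(x + 4)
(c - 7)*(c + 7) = c^2 - 49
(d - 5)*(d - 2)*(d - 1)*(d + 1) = d^4 - 7*d^3 + 9*d^2 + 7*d - 10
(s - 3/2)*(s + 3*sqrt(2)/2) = s^2 - 3*s/2 + 3*sqrt(2)*s/2 - 9*sqrt(2)/4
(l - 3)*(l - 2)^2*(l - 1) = l^4 - 8*l^3 + 23*l^2 - 28*l + 12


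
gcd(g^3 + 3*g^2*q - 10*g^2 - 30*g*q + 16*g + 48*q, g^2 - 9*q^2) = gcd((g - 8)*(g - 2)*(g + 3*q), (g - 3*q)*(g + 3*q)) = g + 3*q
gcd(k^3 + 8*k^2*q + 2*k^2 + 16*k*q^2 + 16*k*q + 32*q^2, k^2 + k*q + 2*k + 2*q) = k + 2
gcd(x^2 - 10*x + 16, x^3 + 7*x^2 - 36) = x - 2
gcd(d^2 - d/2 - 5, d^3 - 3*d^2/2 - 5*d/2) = d - 5/2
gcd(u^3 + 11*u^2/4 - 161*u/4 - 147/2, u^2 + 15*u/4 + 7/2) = u + 7/4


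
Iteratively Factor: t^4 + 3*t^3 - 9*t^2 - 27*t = (t + 3)*(t^3 - 9*t) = (t - 3)*(t + 3)*(t^2 + 3*t) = t*(t - 3)*(t + 3)*(t + 3)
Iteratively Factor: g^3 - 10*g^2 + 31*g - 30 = (g - 2)*(g^2 - 8*g + 15) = (g - 5)*(g - 2)*(g - 3)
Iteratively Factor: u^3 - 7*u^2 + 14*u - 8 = (u - 2)*(u^2 - 5*u + 4) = (u - 2)*(u - 1)*(u - 4)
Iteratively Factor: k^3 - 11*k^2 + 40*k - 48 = (k - 4)*(k^2 - 7*k + 12) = (k - 4)^2*(k - 3)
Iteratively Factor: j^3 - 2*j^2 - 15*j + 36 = (j - 3)*(j^2 + j - 12) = (j - 3)^2*(j + 4)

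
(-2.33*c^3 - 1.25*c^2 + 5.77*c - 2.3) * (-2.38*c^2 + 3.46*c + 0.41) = 5.5454*c^5 - 5.0868*c^4 - 19.0129*c^3 + 24.9257*c^2 - 5.5923*c - 0.943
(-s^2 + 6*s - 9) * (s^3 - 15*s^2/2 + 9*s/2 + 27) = -s^5 + 27*s^4/2 - 117*s^3/2 + 135*s^2/2 + 243*s/2 - 243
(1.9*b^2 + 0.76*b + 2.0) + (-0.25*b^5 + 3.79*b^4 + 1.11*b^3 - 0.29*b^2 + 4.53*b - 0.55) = -0.25*b^5 + 3.79*b^4 + 1.11*b^3 + 1.61*b^2 + 5.29*b + 1.45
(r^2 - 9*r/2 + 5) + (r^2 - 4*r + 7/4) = 2*r^2 - 17*r/2 + 27/4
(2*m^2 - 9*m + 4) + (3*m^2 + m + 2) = 5*m^2 - 8*m + 6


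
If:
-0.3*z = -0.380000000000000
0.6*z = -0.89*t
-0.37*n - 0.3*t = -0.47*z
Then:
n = 2.30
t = -0.85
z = 1.27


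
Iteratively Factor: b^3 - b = (b + 1)*(b^2 - b) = (b - 1)*(b + 1)*(b)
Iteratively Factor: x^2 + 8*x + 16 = (x + 4)*(x + 4)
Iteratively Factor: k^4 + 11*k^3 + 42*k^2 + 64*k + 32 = (k + 1)*(k^3 + 10*k^2 + 32*k + 32) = (k + 1)*(k + 2)*(k^2 + 8*k + 16) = (k + 1)*(k + 2)*(k + 4)*(k + 4)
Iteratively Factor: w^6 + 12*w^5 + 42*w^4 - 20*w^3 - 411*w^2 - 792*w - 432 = (w + 1)*(w^5 + 11*w^4 + 31*w^3 - 51*w^2 - 360*w - 432) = (w + 1)*(w + 4)*(w^4 + 7*w^3 + 3*w^2 - 63*w - 108) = (w - 3)*(w + 1)*(w + 4)*(w^3 + 10*w^2 + 33*w + 36) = (w - 3)*(w + 1)*(w + 3)*(w + 4)*(w^2 + 7*w + 12) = (w - 3)*(w + 1)*(w + 3)*(w + 4)^2*(w + 3)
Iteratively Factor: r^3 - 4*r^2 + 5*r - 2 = (r - 1)*(r^2 - 3*r + 2) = (r - 2)*(r - 1)*(r - 1)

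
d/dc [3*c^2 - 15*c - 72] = 6*c - 15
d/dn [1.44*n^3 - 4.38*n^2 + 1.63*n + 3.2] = 4.32*n^2 - 8.76*n + 1.63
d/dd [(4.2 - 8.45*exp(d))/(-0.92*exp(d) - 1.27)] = 14.5955*exp(d)/(0.92*exp(d) + 1.27)^2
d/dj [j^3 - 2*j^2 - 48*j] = 3*j^2 - 4*j - 48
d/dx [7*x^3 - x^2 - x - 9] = 21*x^2 - 2*x - 1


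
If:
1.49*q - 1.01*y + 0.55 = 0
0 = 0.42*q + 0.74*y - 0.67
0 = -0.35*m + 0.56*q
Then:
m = 0.28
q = 0.18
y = 0.81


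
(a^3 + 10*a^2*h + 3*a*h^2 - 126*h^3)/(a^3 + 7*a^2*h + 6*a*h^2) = (a^2 + 4*a*h - 21*h^2)/(a*(a + h))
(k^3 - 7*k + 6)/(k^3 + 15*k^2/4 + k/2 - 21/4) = 4*(k - 2)/(4*k + 7)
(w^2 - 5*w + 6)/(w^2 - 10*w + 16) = (w - 3)/(w - 8)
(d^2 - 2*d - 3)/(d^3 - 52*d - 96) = (-d^2 + 2*d + 3)/(-d^3 + 52*d + 96)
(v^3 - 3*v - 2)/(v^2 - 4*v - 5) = (v^2 - v - 2)/(v - 5)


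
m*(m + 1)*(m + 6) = m^3 + 7*m^2 + 6*m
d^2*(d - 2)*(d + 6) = d^4 + 4*d^3 - 12*d^2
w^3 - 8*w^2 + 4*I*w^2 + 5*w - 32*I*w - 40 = (w - 8)*(w - I)*(w + 5*I)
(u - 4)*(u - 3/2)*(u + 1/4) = u^3 - 21*u^2/4 + 37*u/8 + 3/2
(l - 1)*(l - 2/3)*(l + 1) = l^3 - 2*l^2/3 - l + 2/3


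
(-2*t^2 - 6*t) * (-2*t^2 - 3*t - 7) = 4*t^4 + 18*t^3 + 32*t^2 + 42*t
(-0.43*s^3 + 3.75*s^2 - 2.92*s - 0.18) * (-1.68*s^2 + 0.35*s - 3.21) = 0.7224*s^5 - 6.4505*s^4 + 7.5984*s^3 - 12.7571*s^2 + 9.3102*s + 0.5778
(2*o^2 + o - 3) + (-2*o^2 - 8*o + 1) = -7*o - 2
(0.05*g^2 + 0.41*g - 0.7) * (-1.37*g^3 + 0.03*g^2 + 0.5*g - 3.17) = -0.0685*g^5 - 0.5602*g^4 + 0.9963*g^3 + 0.0255*g^2 - 1.6497*g + 2.219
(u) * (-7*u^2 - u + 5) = -7*u^3 - u^2 + 5*u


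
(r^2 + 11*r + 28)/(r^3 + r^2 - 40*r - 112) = (r + 7)/(r^2 - 3*r - 28)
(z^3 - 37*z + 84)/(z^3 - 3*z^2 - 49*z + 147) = (z - 4)/(z - 7)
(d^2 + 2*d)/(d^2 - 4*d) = (d + 2)/(d - 4)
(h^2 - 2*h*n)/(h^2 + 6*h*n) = (h - 2*n)/(h + 6*n)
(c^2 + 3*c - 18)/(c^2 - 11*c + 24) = (c + 6)/(c - 8)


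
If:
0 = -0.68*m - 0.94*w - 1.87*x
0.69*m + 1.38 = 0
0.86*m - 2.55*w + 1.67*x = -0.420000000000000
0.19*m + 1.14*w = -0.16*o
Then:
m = -2.00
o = 2.55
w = -0.03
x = 0.74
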